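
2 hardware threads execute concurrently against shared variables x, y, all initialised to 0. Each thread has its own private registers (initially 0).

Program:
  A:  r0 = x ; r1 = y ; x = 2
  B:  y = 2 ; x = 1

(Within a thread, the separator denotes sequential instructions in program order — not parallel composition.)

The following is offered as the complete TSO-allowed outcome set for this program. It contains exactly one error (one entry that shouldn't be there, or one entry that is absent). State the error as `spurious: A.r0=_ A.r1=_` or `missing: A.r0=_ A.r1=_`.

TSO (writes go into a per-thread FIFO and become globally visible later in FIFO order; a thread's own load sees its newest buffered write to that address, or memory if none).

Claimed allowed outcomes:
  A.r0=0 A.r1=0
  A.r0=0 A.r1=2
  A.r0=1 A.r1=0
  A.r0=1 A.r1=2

spurious: A.r0=1 A.r1=0

outcome vector order: (A.r0,A.r1)
under TSO → (0,0), (0,2), (1,2)
claimed∖TSO = {(1,0)}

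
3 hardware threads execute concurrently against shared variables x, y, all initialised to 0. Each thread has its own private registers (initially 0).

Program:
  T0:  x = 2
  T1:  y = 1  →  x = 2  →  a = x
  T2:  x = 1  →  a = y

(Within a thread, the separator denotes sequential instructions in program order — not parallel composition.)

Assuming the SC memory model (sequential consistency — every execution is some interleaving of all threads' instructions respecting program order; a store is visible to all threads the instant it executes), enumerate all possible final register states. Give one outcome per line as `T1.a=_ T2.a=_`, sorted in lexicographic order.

T1.a=1 T2.a=1
T1.a=2 T2.a=0
T1.a=2 T2.a=1

outcome vector order: (T1.a,T2.a)
|SC outcomes| = 3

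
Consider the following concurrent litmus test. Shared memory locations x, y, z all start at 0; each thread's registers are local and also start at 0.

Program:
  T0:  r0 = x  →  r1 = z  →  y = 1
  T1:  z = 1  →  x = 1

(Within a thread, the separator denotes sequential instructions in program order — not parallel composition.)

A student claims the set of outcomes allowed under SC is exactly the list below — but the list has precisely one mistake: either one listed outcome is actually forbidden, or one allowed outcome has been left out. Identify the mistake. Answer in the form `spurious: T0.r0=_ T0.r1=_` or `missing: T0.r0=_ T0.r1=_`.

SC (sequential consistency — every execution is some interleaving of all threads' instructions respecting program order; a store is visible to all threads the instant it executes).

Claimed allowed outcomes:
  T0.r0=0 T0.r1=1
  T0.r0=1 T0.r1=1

missing: T0.r0=0 T0.r1=0

outcome vector order: (T0.r0,T0.r1)
[SC] allowed = {0/0, 0/1, 1/1}
SC∖claimed = {0/0}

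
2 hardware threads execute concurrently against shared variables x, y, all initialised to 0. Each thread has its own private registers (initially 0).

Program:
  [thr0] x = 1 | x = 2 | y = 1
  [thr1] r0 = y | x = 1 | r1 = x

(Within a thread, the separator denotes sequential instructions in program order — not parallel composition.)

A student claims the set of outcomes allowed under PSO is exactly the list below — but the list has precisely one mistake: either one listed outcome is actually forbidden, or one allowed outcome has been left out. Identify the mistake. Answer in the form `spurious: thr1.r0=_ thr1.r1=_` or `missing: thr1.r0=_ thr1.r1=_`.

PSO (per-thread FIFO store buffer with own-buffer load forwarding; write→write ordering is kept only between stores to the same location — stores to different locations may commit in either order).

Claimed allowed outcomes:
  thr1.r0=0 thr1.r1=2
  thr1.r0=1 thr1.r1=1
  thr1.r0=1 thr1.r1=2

outcome vector order: (thr1.r0,thr1.r1)
under PSO → <0 1> <0 2> <1 1> <1 2>
PSO∖claimed = {<0 1>}

missing: thr1.r0=0 thr1.r1=1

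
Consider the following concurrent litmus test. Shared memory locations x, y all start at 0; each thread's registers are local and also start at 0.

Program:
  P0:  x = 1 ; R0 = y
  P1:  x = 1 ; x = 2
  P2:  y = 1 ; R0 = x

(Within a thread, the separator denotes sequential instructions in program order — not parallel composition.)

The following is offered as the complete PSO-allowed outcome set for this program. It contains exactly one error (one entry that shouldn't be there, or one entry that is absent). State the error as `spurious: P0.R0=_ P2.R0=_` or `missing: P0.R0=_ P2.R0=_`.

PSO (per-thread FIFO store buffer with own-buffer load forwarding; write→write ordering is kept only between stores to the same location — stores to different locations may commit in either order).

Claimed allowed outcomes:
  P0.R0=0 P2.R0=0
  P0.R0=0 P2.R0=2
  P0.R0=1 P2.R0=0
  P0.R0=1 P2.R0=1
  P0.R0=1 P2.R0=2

missing: P0.R0=0 P2.R0=1

outcome vector order: (P0.R0,P2.R0)
PSO: 6 outcomes — {(0,0); (0,1); (0,2); (1,0); (1,1); (1,2)}
PSO∖claimed = {(0,1)}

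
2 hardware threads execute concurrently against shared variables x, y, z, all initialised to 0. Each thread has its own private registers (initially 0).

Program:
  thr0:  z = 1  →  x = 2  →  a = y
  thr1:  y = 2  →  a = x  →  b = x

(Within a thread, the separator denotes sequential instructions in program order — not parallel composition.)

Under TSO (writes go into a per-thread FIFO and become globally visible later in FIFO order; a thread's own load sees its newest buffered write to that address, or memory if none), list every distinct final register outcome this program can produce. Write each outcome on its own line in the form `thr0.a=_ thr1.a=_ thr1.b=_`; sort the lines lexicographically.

outcome vector order: (thr0.a,thr1.a,thr1.b)
|TSO outcomes| = 6

thr0.a=0 thr1.a=0 thr1.b=0
thr0.a=0 thr1.a=0 thr1.b=2
thr0.a=0 thr1.a=2 thr1.b=2
thr0.a=2 thr1.a=0 thr1.b=0
thr0.a=2 thr1.a=0 thr1.b=2
thr0.a=2 thr1.a=2 thr1.b=2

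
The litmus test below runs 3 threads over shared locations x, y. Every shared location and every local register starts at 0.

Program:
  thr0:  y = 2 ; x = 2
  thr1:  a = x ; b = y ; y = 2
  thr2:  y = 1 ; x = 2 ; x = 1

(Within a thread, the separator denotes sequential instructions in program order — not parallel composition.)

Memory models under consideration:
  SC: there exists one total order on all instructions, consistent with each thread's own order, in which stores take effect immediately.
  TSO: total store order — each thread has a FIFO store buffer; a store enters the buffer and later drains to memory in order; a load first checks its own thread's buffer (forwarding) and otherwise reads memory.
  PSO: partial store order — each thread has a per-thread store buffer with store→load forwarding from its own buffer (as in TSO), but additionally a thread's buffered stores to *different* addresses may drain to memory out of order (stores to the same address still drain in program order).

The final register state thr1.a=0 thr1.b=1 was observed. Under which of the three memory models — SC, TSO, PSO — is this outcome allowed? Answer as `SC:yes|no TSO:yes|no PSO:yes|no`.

outcome vector order: (thr1.a,thr1.b)
[SC] allowed = {(0,0); (0,1); (0,2); (1,1); (1,2); (2,1); (2,2)}
[TSO] allowed = {(0,0); (0,1); (0,2); (1,1); (1,2); (2,1); (2,2)}
[PSO] allowed = {(0,0); (0,1); (0,2); (1,0); (1,1); (1,2); (2,0); (2,1); (2,2)}
target (0,1) ∈ {SC,TSO,PSO}

SC:yes TSO:yes PSO:yes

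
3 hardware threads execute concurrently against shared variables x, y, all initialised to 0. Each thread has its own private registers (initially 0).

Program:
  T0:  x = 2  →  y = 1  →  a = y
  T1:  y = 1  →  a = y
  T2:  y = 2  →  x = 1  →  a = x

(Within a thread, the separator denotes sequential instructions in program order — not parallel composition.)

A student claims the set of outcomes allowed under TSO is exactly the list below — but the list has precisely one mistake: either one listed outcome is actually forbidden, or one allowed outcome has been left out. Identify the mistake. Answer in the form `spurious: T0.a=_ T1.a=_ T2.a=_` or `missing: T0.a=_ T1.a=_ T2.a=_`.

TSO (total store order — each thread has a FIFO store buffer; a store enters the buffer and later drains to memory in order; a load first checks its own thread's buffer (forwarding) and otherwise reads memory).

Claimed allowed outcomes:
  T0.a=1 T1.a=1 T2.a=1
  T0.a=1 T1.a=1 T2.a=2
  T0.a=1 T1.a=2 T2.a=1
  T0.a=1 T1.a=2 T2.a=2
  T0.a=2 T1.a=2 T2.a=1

missing: T0.a=2 T1.a=1 T2.a=1

outcome vector order: (T0.a,T1.a,T2.a)
under TSO → <1 1 1>, <1 1 2>, <1 2 1>, <1 2 2>, <2 1 1>, <2 2 1>
TSO∖claimed = {<2 1 1>}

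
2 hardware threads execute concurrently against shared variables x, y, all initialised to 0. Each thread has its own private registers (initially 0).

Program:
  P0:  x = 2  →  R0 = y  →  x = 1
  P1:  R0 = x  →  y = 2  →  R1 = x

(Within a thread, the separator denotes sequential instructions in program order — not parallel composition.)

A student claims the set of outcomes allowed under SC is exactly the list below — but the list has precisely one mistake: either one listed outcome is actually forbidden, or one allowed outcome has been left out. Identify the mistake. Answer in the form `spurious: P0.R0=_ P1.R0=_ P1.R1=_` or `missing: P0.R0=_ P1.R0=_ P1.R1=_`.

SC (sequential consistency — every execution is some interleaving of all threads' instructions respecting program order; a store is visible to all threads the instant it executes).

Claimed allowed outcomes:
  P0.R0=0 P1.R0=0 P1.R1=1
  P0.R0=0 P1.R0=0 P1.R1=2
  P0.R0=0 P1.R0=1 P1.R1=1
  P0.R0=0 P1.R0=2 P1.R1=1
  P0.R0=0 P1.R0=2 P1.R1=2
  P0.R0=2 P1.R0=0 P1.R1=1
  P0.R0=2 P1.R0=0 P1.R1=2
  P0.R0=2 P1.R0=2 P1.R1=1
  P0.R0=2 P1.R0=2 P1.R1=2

missing: P0.R0=2 P1.R0=0 P1.R1=0

outcome vector order: (P0.R0,P1.R0,P1.R1)
SC: 10 outcomes — {(0,0,1); (0,0,2); (0,1,1); (0,2,1); (0,2,2); (2,0,0); (2,0,1); (2,0,2); (2,2,1); (2,2,2)}
SC∖claimed = {(2,0,0)}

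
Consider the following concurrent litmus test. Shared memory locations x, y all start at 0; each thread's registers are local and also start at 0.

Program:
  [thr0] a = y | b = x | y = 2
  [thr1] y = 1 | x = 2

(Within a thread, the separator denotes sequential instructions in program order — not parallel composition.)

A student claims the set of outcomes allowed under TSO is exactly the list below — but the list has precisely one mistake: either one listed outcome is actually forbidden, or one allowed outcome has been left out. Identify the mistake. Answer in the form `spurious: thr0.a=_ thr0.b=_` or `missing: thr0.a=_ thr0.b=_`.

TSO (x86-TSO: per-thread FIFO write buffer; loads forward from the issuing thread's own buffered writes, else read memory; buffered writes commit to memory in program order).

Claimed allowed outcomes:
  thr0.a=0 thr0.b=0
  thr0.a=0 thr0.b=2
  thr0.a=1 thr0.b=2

outcome vector order: (thr0.a,thr0.b)
under TSO → (0,0), (0,2), (1,0), (1,2)
TSO∖claimed = {(1,0)}

missing: thr0.a=1 thr0.b=0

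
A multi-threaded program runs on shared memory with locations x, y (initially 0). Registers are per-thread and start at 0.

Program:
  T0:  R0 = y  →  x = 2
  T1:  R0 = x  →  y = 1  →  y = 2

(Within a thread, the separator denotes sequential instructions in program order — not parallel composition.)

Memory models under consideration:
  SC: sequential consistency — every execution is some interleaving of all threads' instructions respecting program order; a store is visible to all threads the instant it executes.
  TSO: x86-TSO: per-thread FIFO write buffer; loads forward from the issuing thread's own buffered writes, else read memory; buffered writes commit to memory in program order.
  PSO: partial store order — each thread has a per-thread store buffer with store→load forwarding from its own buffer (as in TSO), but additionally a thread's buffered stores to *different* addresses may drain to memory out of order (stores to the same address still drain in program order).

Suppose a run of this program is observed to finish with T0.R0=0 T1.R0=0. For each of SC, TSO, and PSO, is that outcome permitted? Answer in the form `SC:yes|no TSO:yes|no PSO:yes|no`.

SC:yes TSO:yes PSO:yes

outcome vector order: (T0.R0,T1.R0)
SC (4): 00 02 10 20
TSO (4): 00 02 10 20
PSO (4): 00 02 10 20
target 00 ∈ {SC,TSO,PSO}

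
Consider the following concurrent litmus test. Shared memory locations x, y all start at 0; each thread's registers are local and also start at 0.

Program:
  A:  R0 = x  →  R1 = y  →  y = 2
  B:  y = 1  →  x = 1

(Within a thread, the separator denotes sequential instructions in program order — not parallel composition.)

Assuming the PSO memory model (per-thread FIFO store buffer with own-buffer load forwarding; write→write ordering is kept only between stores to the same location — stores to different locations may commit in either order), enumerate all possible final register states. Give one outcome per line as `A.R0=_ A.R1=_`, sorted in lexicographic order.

A.R0=0 A.R1=0
A.R0=0 A.R1=1
A.R0=1 A.R1=0
A.R0=1 A.R1=1

outcome vector order: (A.R0,A.R1)
|PSO outcomes| = 4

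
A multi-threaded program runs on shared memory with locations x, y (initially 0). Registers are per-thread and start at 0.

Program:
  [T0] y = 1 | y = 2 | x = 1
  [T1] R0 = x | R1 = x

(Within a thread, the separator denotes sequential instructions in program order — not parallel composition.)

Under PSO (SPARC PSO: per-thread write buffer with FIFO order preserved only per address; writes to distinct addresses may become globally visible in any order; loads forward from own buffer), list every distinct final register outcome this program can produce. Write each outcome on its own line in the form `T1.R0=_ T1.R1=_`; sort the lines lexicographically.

T1.R0=0 T1.R1=0
T1.R0=0 T1.R1=1
T1.R0=1 T1.R1=1

outcome vector order: (T1.R0,T1.R1)
|PSO outcomes| = 3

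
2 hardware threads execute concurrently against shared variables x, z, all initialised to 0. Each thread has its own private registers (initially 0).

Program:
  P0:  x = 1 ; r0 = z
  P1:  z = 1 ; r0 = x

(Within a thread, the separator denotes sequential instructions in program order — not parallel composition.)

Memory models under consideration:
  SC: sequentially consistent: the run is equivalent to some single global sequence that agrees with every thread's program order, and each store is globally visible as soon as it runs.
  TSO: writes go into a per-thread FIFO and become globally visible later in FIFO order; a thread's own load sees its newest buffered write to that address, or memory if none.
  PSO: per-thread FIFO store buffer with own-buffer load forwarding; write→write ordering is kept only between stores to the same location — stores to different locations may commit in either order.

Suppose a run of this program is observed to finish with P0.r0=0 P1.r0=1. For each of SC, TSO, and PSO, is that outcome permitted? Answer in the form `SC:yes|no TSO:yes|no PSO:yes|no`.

SC:yes TSO:yes PSO:yes

outcome vector order: (P0.r0,P1.r0)
[SC] allowed = {<0 1> <1 0> <1 1>}
[TSO] allowed = {<0 0> <0 1> <1 0> <1 1>}
[PSO] allowed = {<0 0> <0 1> <1 0> <1 1>}
target <0 1> ∈ {SC,TSO,PSO}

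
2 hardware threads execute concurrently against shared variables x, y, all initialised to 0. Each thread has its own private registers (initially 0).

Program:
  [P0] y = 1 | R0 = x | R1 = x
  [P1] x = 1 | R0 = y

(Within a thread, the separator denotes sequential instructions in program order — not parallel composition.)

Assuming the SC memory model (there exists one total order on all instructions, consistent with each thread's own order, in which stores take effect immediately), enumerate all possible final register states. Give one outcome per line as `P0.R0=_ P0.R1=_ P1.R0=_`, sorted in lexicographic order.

outcome vector order: (P0.R0,P0.R1,P1.R0)
|SC outcomes| = 4

P0.R0=0 P0.R1=0 P1.R0=1
P0.R0=0 P0.R1=1 P1.R0=1
P0.R0=1 P0.R1=1 P1.R0=0
P0.R0=1 P0.R1=1 P1.R0=1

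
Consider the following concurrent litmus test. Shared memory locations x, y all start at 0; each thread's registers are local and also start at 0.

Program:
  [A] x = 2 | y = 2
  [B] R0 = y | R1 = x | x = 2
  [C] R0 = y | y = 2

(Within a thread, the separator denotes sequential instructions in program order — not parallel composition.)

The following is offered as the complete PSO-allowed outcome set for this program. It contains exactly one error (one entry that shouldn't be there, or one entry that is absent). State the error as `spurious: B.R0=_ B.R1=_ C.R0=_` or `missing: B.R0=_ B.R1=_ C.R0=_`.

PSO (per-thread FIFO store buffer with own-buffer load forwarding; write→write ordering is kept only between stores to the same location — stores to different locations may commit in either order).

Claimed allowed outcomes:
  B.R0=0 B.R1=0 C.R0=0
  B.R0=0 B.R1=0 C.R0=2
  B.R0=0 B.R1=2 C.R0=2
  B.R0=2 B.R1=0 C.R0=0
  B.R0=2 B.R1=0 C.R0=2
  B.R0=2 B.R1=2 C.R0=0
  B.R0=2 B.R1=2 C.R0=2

missing: B.R0=0 B.R1=2 C.R0=0

outcome vector order: (B.R0,B.R1,C.R0)
[PSO] allowed = {(0,0,0), (0,0,2), (0,2,0), (0,2,2), (2,0,0), (2,0,2), (2,2,0), (2,2,2)}
PSO∖claimed = {(0,2,0)}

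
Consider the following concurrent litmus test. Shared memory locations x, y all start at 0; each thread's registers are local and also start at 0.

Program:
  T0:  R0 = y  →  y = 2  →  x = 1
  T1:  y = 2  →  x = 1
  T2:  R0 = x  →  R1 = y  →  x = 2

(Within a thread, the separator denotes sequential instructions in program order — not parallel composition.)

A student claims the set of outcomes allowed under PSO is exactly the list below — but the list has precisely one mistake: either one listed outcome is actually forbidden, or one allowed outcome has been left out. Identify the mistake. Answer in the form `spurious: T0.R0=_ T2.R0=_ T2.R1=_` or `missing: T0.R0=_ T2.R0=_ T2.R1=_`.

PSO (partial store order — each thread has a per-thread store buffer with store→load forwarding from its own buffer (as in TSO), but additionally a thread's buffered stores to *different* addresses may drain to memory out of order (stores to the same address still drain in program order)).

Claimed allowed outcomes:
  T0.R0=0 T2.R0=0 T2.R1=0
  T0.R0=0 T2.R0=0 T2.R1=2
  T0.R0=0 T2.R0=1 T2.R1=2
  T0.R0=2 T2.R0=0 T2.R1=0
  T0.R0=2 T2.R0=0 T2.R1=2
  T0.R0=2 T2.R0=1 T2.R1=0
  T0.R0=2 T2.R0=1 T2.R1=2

missing: T0.R0=0 T2.R0=1 T2.R1=0

outcome vector order: (T0.R0,T2.R0,T2.R1)
PSO: 8 outcomes — {<0 0 0>; <0 0 2>; <0 1 0>; <0 1 2>; <2 0 0>; <2 0 2>; <2 1 0>; <2 1 2>}
PSO∖claimed = {<0 1 0>}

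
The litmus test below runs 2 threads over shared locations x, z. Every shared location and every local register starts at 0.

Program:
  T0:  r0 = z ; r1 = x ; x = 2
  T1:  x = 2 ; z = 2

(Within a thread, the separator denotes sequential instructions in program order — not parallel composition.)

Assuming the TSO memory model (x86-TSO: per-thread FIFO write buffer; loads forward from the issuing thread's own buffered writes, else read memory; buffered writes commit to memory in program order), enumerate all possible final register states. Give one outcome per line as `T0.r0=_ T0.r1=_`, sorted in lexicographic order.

T0.r0=0 T0.r1=0
T0.r0=0 T0.r1=2
T0.r0=2 T0.r1=2

outcome vector order: (T0.r0,T0.r1)
|TSO outcomes| = 3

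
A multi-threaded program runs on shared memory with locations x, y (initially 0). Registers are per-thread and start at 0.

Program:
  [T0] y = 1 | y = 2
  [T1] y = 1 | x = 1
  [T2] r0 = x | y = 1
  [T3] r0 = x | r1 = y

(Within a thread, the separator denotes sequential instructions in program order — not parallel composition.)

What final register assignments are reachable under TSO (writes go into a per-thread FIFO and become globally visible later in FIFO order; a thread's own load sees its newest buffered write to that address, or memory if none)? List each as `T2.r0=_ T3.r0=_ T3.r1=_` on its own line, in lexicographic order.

outcome vector order: (T2.r0,T3.r0,T3.r1)
|TSO outcomes| = 10

T2.r0=0 T3.r0=0 T3.r1=0
T2.r0=0 T3.r0=0 T3.r1=1
T2.r0=0 T3.r0=0 T3.r1=2
T2.r0=0 T3.r0=1 T3.r1=1
T2.r0=0 T3.r0=1 T3.r1=2
T2.r0=1 T3.r0=0 T3.r1=0
T2.r0=1 T3.r0=0 T3.r1=1
T2.r0=1 T3.r0=0 T3.r1=2
T2.r0=1 T3.r0=1 T3.r1=1
T2.r0=1 T3.r0=1 T3.r1=2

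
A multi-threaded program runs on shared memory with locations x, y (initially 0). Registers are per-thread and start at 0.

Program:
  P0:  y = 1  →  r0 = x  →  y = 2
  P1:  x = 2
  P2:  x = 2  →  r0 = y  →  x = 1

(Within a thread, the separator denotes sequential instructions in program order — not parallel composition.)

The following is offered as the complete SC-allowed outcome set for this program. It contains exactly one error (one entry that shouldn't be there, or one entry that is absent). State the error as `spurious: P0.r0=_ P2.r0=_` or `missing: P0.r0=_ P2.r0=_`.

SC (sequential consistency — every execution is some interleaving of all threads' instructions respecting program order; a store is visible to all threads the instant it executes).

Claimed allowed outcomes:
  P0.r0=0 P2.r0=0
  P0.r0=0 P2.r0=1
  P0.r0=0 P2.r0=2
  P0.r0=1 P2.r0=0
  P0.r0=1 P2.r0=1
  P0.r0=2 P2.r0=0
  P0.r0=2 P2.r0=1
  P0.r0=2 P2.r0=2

outcome vector order: (P0.r0,P2.r0)
[SC] allowed = {(0,1); (0,2); (1,0); (1,1); (2,0); (2,1); (2,2)}
claimed∖SC = {(0,0)}

spurious: P0.r0=0 P2.r0=0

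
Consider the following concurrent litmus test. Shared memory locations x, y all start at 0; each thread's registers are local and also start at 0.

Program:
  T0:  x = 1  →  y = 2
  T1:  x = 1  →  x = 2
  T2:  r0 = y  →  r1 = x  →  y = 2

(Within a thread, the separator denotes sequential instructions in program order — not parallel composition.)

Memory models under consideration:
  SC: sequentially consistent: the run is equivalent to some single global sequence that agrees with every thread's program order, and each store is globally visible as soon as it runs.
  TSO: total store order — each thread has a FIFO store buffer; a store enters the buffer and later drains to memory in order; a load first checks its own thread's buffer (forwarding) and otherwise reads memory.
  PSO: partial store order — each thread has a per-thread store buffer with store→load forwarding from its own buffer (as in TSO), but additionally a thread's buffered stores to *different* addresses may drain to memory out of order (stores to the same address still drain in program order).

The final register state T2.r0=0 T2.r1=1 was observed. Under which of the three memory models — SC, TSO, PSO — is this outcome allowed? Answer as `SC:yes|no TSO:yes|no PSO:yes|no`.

SC:yes TSO:yes PSO:yes

outcome vector order: (T2.r0,T2.r1)
[SC] allowed = {<0 0>; <0 1>; <0 2>; <2 1>; <2 2>}
[TSO] allowed = {<0 0>; <0 1>; <0 2>; <2 1>; <2 2>}
[PSO] allowed = {<0 0>; <0 1>; <0 2>; <2 0>; <2 1>; <2 2>}
target <0 1> ∈ {SC,TSO,PSO}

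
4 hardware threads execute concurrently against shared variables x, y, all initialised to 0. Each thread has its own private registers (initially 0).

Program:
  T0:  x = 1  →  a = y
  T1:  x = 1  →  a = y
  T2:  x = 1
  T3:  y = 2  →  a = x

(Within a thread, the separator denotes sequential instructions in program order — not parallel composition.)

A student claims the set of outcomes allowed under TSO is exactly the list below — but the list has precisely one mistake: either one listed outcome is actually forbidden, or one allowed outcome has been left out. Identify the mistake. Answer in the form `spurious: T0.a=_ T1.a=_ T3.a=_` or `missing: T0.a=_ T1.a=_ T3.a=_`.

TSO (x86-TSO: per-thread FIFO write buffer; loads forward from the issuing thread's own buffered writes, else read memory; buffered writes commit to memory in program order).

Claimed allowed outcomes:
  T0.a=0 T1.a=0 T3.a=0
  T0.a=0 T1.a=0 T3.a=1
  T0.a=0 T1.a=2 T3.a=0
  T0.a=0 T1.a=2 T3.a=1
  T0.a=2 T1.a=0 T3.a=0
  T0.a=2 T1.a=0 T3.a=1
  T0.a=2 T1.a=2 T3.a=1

outcome vector order: (T0.a,T1.a,T3.a)
TSO (8): 000 001 020 021 200 201 220 221
TSO∖claimed = {220}

missing: T0.a=2 T1.a=2 T3.a=0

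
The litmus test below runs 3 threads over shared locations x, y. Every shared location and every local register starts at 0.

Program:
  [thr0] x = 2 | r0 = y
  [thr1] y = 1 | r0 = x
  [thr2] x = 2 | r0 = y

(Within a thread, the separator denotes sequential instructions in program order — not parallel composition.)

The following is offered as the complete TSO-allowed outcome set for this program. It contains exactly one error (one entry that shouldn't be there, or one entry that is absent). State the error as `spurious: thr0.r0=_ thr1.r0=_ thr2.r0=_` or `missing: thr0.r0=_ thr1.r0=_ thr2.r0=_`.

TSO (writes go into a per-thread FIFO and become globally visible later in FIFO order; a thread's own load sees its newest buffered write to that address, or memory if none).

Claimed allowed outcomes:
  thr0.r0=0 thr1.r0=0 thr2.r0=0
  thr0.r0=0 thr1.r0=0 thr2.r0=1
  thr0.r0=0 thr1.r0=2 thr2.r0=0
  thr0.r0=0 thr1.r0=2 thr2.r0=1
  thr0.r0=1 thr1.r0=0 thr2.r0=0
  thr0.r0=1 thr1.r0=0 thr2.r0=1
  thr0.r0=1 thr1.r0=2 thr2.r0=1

outcome vector order: (thr0.r0,thr1.r0,thr2.r0)
TSO: 8 outcomes — {<0 0 0> <0 0 1> <0 2 0> <0 2 1> <1 0 0> <1 0 1> <1 2 0> <1 2 1>}
TSO∖claimed = {<1 2 0>}

missing: thr0.r0=1 thr1.r0=2 thr2.r0=0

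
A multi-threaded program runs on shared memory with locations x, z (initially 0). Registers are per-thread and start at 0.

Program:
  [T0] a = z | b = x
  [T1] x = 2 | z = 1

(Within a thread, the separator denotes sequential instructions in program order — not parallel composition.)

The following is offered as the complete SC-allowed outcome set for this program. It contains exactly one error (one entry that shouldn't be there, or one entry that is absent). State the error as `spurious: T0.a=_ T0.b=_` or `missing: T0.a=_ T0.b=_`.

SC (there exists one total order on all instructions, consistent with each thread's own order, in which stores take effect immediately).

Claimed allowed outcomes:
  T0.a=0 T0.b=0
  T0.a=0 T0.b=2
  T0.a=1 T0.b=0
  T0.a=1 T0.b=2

outcome vector order: (T0.a,T0.b)
SC: 3 outcomes — {00, 02, 12}
claimed∖SC = {10}

spurious: T0.a=1 T0.b=0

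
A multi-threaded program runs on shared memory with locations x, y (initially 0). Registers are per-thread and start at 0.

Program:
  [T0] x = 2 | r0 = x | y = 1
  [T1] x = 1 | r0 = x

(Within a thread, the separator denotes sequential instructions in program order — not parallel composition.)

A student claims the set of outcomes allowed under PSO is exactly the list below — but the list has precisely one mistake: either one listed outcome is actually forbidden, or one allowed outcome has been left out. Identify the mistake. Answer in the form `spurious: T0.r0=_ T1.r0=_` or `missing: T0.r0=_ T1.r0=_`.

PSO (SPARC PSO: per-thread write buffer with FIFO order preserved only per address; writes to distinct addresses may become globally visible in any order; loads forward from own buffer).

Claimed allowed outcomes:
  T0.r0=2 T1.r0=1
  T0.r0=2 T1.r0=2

missing: T0.r0=1 T1.r0=1

outcome vector order: (T0.r0,T1.r0)
[PSO] allowed = {<1 1>; <2 1>; <2 2>}
PSO∖claimed = {<1 1>}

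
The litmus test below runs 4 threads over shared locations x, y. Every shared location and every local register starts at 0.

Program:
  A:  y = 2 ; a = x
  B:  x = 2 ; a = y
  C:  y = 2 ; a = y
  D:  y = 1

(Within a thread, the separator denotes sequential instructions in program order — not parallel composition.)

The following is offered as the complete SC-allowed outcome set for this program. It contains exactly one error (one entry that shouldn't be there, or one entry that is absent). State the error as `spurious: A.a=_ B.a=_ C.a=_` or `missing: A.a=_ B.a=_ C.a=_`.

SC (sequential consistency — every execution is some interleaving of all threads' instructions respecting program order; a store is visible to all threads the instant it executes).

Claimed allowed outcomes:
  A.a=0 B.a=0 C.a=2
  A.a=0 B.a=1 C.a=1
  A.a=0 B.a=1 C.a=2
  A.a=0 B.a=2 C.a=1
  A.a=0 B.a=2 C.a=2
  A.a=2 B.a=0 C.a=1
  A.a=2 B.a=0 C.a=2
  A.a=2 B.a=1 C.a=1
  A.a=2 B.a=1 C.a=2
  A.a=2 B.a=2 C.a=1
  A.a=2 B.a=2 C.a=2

spurious: A.a=0 B.a=0 C.a=2

outcome vector order: (A.a,B.a,C.a)
SC: 10 outcomes — {<0 1 1>, <0 1 2>, <0 2 1>, <0 2 2>, <2 0 1>, <2 0 2>, <2 1 1>, <2 1 2>, <2 2 1>, <2 2 2>}
claimed∖SC = {<0 0 2>}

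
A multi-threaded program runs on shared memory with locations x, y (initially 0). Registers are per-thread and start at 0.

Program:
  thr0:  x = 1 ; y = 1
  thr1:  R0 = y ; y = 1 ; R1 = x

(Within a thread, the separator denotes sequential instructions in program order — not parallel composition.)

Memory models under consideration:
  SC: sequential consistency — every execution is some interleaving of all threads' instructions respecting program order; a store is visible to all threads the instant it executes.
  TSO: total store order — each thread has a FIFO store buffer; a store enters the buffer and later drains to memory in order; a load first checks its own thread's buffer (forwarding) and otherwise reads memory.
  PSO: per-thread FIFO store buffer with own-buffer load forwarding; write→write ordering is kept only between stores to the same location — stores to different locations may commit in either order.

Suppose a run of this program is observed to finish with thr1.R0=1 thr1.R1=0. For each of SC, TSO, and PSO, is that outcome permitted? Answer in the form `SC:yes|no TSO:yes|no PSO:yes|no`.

outcome vector order: (thr1.R0,thr1.R1)
SC: 3 outcomes — {(0,0); (0,1); (1,1)}
TSO: 3 outcomes — {(0,0); (0,1); (1,1)}
PSO: 4 outcomes — {(0,0); (0,1); (1,0); (1,1)}
target (1,0) ∈ {PSO}

SC:no TSO:no PSO:yes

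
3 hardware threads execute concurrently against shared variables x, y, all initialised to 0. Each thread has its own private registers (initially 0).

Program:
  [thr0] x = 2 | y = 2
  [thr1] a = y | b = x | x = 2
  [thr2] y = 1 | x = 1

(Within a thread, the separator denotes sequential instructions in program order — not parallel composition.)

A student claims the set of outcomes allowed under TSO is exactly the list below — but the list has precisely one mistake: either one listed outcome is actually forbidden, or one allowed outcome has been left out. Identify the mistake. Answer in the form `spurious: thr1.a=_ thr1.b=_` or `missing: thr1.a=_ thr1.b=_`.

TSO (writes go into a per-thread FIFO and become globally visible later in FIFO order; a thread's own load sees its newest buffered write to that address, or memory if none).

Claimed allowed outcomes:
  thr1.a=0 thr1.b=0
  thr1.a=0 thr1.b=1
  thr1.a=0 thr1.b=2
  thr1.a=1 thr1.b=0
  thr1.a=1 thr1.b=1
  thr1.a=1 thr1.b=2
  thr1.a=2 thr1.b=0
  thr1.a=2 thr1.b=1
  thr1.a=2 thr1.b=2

spurious: thr1.a=2 thr1.b=0

outcome vector order: (thr1.a,thr1.b)
under TSO → 00; 01; 02; 10; 11; 12; 21; 22
claimed∖TSO = {20}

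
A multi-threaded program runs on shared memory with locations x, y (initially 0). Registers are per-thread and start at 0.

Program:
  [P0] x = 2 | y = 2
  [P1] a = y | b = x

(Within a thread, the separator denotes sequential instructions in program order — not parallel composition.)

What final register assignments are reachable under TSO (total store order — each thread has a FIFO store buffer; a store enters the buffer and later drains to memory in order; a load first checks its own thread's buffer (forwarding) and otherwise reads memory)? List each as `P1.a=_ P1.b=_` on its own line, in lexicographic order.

outcome vector order: (P1.a,P1.b)
|TSO outcomes| = 3

P1.a=0 P1.b=0
P1.a=0 P1.b=2
P1.a=2 P1.b=2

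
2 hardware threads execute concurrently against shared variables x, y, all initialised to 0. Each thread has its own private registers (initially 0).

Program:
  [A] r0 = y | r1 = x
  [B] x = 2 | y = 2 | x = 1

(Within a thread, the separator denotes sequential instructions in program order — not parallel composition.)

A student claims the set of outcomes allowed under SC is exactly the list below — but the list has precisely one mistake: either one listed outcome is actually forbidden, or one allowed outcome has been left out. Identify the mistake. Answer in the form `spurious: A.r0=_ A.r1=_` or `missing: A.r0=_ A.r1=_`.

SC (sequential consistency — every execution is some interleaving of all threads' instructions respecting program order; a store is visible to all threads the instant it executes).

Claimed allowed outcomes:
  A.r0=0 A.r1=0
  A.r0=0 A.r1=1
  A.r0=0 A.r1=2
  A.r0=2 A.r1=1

missing: A.r0=2 A.r1=2

outcome vector order: (A.r0,A.r1)
SC: 5 outcomes — {(0,0) (0,1) (0,2) (2,1) (2,2)}
SC∖claimed = {(2,2)}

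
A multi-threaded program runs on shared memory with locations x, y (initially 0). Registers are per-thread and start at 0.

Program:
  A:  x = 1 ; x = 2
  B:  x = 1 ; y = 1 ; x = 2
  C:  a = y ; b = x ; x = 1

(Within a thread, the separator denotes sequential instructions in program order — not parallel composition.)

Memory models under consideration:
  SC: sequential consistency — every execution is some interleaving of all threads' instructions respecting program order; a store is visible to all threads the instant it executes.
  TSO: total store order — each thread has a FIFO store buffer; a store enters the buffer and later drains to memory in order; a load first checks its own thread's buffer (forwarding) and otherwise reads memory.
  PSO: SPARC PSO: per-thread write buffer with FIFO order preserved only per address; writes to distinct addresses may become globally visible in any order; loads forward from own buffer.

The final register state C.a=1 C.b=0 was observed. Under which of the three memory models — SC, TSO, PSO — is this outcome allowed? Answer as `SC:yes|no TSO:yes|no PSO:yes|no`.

outcome vector order: (C.a,C.b)
SC: 5 outcomes — {(0,0); (0,1); (0,2); (1,1); (1,2)}
TSO: 5 outcomes — {(0,0); (0,1); (0,2); (1,1); (1,2)}
PSO: 6 outcomes — {(0,0); (0,1); (0,2); (1,0); (1,1); (1,2)}
target (1,0) ∈ {PSO}

SC:no TSO:no PSO:yes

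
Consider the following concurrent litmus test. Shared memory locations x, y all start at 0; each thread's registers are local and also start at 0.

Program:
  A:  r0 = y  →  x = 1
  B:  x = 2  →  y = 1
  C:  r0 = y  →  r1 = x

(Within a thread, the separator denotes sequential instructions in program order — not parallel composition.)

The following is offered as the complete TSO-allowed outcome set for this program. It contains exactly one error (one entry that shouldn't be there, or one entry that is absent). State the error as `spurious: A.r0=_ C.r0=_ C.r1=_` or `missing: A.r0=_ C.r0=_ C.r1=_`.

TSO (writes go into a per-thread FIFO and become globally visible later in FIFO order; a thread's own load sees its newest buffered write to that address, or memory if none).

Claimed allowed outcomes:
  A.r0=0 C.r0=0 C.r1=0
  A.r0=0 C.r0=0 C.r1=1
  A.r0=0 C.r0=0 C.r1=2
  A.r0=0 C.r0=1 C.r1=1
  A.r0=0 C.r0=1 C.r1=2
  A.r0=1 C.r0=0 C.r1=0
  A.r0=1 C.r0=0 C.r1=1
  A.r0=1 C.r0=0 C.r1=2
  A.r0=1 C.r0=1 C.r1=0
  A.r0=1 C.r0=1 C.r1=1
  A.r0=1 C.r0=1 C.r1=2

spurious: A.r0=1 C.r0=1 C.r1=0

outcome vector order: (A.r0,C.r0,C.r1)
under TSO → (0,0,0), (0,0,1), (0,0,2), (0,1,1), (0,1,2), (1,0,0), (1,0,1), (1,0,2), (1,1,1), (1,1,2)
claimed∖TSO = {(1,1,0)}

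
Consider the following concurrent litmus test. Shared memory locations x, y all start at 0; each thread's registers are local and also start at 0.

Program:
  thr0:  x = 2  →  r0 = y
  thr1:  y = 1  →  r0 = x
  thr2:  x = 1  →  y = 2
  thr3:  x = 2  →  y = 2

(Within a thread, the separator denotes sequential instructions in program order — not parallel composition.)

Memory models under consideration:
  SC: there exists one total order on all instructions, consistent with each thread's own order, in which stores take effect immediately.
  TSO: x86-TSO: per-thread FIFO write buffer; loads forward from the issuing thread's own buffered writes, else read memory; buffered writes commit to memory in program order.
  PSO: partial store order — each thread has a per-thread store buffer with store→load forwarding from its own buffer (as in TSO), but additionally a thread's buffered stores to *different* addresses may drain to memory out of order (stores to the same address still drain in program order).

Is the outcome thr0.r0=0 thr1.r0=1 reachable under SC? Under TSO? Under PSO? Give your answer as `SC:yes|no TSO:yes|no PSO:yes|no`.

SC:yes TSO:yes PSO:yes

outcome vector order: (thr0.r0,thr1.r0)
SC (8): 01 02 10 11 12 20 21 22
TSO (9): 00 01 02 10 11 12 20 21 22
PSO (9): 00 01 02 10 11 12 20 21 22
target 01 ∈ {SC,TSO,PSO}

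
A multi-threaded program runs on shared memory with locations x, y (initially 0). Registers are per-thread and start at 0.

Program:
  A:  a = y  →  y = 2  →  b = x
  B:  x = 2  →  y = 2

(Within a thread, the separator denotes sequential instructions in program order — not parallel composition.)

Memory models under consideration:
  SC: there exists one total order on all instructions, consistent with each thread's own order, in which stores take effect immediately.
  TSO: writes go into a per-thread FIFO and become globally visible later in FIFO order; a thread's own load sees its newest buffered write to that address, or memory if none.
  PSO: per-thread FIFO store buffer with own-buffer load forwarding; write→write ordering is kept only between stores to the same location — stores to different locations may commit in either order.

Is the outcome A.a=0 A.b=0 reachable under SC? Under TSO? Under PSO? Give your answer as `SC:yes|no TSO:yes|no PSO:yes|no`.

outcome vector order: (A.a,A.b)
[SC] allowed = {<0 0>, <0 2>, <2 2>}
[TSO] allowed = {<0 0>, <0 2>, <2 2>}
[PSO] allowed = {<0 0>, <0 2>, <2 0>, <2 2>}
target <0 0> ∈ {SC,TSO,PSO}

SC:yes TSO:yes PSO:yes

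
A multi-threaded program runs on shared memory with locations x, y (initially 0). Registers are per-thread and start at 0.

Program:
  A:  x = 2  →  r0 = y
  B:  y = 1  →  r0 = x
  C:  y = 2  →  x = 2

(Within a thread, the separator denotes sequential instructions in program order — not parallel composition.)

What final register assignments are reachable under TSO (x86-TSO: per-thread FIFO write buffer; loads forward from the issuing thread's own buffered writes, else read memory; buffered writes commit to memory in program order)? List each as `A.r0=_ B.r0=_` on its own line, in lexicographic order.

A.r0=0 B.r0=0
A.r0=0 B.r0=2
A.r0=1 B.r0=0
A.r0=1 B.r0=2
A.r0=2 B.r0=0
A.r0=2 B.r0=2

outcome vector order: (A.r0,B.r0)
|TSO outcomes| = 6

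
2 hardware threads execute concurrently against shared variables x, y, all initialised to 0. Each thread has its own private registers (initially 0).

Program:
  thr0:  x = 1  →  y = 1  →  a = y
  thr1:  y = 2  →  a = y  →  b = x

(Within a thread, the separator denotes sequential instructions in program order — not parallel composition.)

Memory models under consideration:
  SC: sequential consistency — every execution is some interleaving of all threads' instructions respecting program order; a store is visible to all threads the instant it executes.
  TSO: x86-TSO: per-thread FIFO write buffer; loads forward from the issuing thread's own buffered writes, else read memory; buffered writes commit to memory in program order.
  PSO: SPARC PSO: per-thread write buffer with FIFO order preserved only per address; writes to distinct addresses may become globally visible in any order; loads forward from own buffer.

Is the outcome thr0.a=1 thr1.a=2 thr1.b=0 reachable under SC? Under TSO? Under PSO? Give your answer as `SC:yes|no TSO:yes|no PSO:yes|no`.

SC:yes TSO:yes PSO:yes

outcome vector order: (thr0.a,thr1.a,thr1.b)
under SC → <1 1 1>, <1 2 0>, <1 2 1>, <2 2 1>
under TSO → <1 1 1>, <1 2 0>, <1 2 1>, <2 2 0>, <2 2 1>
under PSO → <1 1 0>, <1 1 1>, <1 2 0>, <1 2 1>, <2 2 0>, <2 2 1>
target <1 2 0> ∈ {SC,TSO,PSO}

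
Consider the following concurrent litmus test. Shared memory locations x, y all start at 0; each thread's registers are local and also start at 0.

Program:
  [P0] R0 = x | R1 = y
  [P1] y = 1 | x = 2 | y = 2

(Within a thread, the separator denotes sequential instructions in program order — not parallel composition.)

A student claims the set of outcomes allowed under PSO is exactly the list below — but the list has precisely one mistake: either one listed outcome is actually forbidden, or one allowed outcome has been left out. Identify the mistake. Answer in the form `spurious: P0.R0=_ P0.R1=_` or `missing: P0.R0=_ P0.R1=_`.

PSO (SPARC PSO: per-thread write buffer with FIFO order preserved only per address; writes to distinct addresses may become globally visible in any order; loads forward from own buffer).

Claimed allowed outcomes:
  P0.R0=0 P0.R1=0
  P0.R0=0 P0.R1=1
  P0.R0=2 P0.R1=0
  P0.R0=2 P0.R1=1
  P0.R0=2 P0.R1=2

missing: P0.R0=0 P0.R1=2

outcome vector order: (P0.R0,P0.R1)
[PSO] allowed = {<0 0>; <0 1>; <0 2>; <2 0>; <2 1>; <2 2>}
PSO∖claimed = {<0 2>}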